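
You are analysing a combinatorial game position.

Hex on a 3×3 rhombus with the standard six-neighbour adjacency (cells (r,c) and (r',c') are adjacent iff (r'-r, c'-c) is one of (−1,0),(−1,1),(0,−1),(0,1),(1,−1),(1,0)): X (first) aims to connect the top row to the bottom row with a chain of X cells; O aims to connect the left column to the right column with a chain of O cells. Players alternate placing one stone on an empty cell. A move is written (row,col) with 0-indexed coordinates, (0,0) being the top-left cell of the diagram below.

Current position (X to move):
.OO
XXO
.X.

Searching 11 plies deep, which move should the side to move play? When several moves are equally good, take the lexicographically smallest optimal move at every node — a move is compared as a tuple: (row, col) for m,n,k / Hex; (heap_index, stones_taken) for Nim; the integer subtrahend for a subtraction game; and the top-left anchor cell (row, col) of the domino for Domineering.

X's best at [.OO/XXO/.X.]: (0,0)

p1 X@[.OO/XXO/.X.]: (0,0)[XOO/XXO/.X.]+1* (2,0)[.OO/XXO/XX.]-1 (2,2)[.OO/XXO/.XX]-1
p2 O@[XOO/XXO/.X.] terminal -1; root [.OO/XXO/.X.] d11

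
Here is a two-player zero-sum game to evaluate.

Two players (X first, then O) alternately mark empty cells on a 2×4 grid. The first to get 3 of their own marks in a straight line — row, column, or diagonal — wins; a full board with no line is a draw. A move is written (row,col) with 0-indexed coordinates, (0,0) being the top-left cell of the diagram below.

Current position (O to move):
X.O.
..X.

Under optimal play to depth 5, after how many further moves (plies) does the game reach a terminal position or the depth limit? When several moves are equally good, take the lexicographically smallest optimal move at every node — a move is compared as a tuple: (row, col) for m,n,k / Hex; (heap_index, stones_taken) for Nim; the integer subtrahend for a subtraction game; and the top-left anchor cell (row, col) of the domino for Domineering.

ply 1, O at X.O./..X. | (0,1)=+0→XOO./..X.*; (0,3)=+0→X.OO/..X.; (1,0)=+0→X.O./O.X.; (1,1)=+0→X.O./.OX.; (1,3)=+0→X.O./..XO
ply 2, X at XOO./..X. | (0,3)=+0→XOOX/..X.*; (1,0)=-1→XOO./X.X.; (1,1)=-1→XOO./.XX.; (1,3)=-1→XOO./..XX
ply 3, O at XOOX/..X. | (1,0)=+0→XOOX/O.X.*; (1,1)=+0→XOOX/.OX.; (1,3)=+0→XOOX/..XO
ply 4, X at XOOX/O.X. | (1,1)=+0→XOOX/OXX.*; (1,3)=+0→XOOX/O.XX
ply 5, O at XOOX/OXX. | (1,3)=+0→XOOX/OXXO*
ply 6: XOOX/OXXO is terminal +0 (X); from X.O./..X. depth 5

PV length from [X.O./..X.]: 5 plies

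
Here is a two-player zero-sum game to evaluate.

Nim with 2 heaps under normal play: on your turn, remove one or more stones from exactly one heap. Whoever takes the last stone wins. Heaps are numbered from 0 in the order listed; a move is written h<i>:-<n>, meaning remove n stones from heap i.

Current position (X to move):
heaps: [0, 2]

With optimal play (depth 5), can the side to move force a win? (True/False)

X winning at [(0,2)]: True

ply 1, X at (0,2) | h1:-1=-1→(0,1); h1:-2=+1→(0,0)*
ply 2: (0,0) is terminal -1 (O); from (0,2) depth 5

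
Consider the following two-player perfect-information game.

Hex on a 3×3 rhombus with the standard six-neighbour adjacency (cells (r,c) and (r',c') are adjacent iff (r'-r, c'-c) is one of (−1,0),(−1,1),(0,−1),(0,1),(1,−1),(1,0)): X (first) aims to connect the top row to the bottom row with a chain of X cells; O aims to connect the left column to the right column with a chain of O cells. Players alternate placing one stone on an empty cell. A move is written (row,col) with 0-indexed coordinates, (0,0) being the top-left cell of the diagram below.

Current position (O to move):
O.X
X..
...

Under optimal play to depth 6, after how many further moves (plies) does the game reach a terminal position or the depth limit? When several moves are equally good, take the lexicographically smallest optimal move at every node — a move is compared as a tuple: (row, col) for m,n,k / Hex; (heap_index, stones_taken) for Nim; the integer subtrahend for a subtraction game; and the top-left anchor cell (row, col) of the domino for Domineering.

PV length from [O.X/X../...]: 4 plies

ply 1, O at O.X/X../... | (0,1)=-1→OOX/X../...*; (1,1)=-1→O.X/XO./...; (1,2)=-1→O.X/X.O/...; (2,0)=-1→O.X/X../O..; (2,1)=-1→O.X/X../.O.; (2,2)=-1→O.X/X../..O
ply 2, X at OOX/X../... | (1,1)=+1→OOX/XX./...*; (1,2)=+1→OOX/X.X/...; (2,0)=+1→OOX/X../X..; (2,1)=+1→OOX/X../.X.; (2,2)=+1→OOX/X../..X
ply 3, O at OOX/XX./... | (1,2)=-1→OOX/XXO/...*; (2,0)=-1→OOX/XX./O..; (2,1)=-1→OOX/XX./.O.; (2,2)=-1→OOX/XX./..O
ply 4, X at OOX/XXO/... | (2,0)=+1→OOX/XXO/X..*; (2,1)=+1→OOX/XXO/.X.; (2,2)=+1→OOX/XXO/..X
ply 5: OOX/XXO/X.. is terminal -1 (O); from O.X/X../... depth 6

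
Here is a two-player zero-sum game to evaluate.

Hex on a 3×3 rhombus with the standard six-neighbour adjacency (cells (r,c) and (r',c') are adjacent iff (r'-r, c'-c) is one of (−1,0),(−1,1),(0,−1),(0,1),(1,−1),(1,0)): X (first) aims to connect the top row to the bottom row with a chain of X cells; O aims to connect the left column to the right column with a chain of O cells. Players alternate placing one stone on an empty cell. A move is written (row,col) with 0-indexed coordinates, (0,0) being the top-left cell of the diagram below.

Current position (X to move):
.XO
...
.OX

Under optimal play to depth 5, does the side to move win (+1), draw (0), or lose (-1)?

[.XO/.../.OX] X move#1: (0,0):-1/XXO/.../.OX, (1,0):-1/.XO/X../.OX, (1,1):+1/.XO/.X./.OX*, (1,2):-1/.XO/..X/.OX, (2,0):+1/.XO/.../XOX
[.XO/.X./.OX] O move#2: (0,0):-1/OXO/.X./.OX*, (1,0):-1/.XO/OX./.OX, (1,2):-1/.XO/.XO/.OX, (2,0):-1/.XO/.X./OOX
[OXO/.X./.OX] X move#3: (1,0):+1/OXO/XX./.OX*, (1,2):+1/OXO/.XX/.OX, (2,0):+1/OXO/.X./XOX
[OXO/XX./.OX] O move#4: (1,2):-1/OXO/XXO/.OX*, (2,0):-1/OXO/XX./OOX
[OXO/XXO/.OX] X move#5: (2,0):+1/OXO/XXO/XOX*
[OXO/XXO/XOX] end (terminal -1, O#6); searched .XO/.../.OX to 5

value(.XO/.../.OX, X) = +1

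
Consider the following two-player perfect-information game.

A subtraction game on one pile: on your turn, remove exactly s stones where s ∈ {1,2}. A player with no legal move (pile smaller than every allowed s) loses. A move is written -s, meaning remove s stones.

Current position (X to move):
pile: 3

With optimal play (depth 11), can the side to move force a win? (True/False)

[3] X move#1: -1:-1/2*, -2:-1/1
[2] O move#2: -1:-1/1, -2:+1/0*
[0] end (terminal -1, X#3); searched 3 to 11

X winning at [3]: False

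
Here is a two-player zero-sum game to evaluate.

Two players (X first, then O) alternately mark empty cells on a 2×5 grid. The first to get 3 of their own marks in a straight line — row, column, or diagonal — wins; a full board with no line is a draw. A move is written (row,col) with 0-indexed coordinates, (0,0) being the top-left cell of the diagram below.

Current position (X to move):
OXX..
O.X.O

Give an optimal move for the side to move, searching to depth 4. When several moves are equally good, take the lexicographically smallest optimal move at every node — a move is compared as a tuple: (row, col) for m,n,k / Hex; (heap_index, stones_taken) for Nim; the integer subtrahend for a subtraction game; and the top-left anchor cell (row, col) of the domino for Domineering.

X's best at [OXX../O.X.O]: (0,3)

[OXX../O.X.O] X move#1: (0,3):+1/OXXX./O.X.O*, (0,4):+0/OXX.X/O.X.O, (1,1):+1/OXX../OXX.O, (1,3):+1/OXX../O.XXO
[OXXX./O.X.O] end (terminal -1, O#2); searched OXX../O.X.O to 4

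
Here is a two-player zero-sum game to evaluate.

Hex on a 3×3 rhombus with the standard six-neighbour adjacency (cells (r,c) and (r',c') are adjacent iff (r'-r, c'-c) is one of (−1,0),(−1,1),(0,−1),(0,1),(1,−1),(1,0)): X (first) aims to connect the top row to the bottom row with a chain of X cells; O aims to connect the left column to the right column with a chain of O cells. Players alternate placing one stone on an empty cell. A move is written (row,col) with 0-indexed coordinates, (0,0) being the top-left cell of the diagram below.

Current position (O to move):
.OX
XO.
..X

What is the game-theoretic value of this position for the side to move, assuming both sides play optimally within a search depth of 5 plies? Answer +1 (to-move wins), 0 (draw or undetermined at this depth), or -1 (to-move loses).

ply 1, O at .OX/XO./..X | (0,0)=-1→OOX/XO./..X; (1,2)=+1→.OX/XOO/..X*; (2,0)=-1→.OX/XO./O.X; (2,1)=-1→.OX/XO./.OX
ply 2, X at .OX/XOO/..X | (0,0)=-1→XOX/XOO/..X*; (2,0)=-1→.OX/XOO/X.X; (2,1)=-1→.OX/XOO/.XX
ply 3, O at XOX/XOO/..X | (2,0)=+1→XOX/XOO/O.X*; (2,1)=-1→XOX/XOO/.OX
ply 4: XOX/XOO/O.X is terminal -1 (X); from .OX/XO./..X depth 5

value(.OX/XO./..X, O) = +1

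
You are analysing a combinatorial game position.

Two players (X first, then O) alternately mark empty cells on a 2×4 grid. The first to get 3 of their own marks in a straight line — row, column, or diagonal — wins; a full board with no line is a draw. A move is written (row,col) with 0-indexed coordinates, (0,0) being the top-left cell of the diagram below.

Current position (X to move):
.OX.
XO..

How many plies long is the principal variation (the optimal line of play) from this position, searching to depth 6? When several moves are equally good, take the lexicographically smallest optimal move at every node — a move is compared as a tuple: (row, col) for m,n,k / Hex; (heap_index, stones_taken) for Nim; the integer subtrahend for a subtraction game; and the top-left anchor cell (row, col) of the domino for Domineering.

[.OX./XO..] X move#1: (0,0):+0/XOX./XO..*, (0,3):+0/.OXX/XO.., (1,2):+0/.OX./XOX., (1,3):+0/.OX./XO.X
[XOX./XO..] O move#2: (0,3):+0/XOXO/XO..*, (1,2):+0/XOX./XOO., (1,3):+0/XOX./XO.O
[XOXO/XO..] X move#3: (1,2):+0/XOXO/XOX.*, (1,3):+0/XOXO/XO.X
[XOXO/XOX.] O move#4: (1,3):+0/XOXO/XOXO*
[XOXO/XOXO] end (terminal +0, X#5); searched .OX./XO.. to 6

PV length from [.OX./XO..]: 4 plies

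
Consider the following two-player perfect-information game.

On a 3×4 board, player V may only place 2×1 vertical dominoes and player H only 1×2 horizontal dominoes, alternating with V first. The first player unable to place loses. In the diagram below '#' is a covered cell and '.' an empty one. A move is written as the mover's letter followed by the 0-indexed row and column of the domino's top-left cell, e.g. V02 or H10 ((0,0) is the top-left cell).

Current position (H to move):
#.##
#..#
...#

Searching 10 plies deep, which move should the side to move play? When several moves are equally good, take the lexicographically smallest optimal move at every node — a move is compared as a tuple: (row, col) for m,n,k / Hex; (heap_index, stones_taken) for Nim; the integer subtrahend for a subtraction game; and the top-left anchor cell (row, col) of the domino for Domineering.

p1 H@[#.##/#..#/...#]: H11[#.##/####/...#]+1* H20[#.##/#..#/##.#]-1 H21[#.##/#..#/.###]-1
p2 V@[#.##/####/...#] terminal -1; root [#.##/#..#/...#] d10

H's best at [#.##/#..#/...#]: H11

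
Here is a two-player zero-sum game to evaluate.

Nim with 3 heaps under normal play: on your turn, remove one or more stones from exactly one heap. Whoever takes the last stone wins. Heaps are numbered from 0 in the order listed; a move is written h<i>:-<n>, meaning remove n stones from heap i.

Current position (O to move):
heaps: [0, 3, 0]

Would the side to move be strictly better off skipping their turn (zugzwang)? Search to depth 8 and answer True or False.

[(0,3,0)] O move#1: h1:-1:-1/(0,2,0), h1:-2:-1/(0,1,0), h1:-3:+1/(0,0,0)*
[(0,0,0)] end (terminal -1, X#2); searched (0,3,0) to 8
suppose O passes — search the same position with X to move:
pass> [(0,3,0)] X move#1: h1:-1:-1/(0,2,0), h1:-2:-1/(0,1,0), h1:-3:+1/(0,0,0)*
pass> [(0,0,0)] end (terminal -1, O#2); searched (0,3,0) to 8
for O: play +1, pass -1

zugzwang((0,3,0), O) = False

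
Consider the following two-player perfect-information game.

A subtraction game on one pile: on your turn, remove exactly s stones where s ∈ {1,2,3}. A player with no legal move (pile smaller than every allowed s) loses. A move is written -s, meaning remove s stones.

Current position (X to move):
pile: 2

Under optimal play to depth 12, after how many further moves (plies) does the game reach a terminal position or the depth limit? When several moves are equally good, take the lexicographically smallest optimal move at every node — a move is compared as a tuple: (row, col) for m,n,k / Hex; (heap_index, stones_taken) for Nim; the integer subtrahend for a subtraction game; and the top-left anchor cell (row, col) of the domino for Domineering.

p1 X@[2]: -1[1]-1 -2[0]+1*
p2 O@[0] terminal -1; root [2] d12

PV length from [2]: 1 ply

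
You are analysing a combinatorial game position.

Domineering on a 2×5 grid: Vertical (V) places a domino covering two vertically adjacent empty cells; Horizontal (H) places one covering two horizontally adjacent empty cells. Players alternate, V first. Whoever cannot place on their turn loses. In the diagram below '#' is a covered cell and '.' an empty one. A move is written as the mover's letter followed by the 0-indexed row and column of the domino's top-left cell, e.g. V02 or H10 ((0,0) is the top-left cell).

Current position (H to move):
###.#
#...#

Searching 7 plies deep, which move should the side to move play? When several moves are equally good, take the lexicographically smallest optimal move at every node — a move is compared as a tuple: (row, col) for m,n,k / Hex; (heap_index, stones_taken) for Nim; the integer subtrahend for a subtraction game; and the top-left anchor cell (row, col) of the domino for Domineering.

H's best at [###.#/#...#]: H12

ply 1, H at ###.#/#...# | H11=-1→###.#/###.#; H12=+1→###.#/#.###*
ply 2: ###.#/#.### is terminal -1 (V); from ###.#/#...# depth 7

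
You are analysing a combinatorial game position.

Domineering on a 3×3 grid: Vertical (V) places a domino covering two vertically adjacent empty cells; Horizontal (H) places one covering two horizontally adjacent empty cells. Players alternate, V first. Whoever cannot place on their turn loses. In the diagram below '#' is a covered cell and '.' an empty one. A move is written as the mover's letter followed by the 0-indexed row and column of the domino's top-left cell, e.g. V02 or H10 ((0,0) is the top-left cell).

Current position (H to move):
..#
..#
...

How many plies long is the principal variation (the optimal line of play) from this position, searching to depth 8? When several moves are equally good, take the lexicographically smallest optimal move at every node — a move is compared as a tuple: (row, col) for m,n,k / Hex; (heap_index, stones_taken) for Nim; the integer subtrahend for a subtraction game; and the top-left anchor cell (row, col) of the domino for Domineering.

ply 1, H at ..#/..#/... | H00=-1→###/..#/...; H10=+1→..#/###/...*; H20=-1→..#/..#/##.; H21=-1→..#/..#/.##
ply 2: ..#/###/... is terminal -1 (V); from ..#/..#/... depth 8

PV length from [..#/..#/...]: 1 ply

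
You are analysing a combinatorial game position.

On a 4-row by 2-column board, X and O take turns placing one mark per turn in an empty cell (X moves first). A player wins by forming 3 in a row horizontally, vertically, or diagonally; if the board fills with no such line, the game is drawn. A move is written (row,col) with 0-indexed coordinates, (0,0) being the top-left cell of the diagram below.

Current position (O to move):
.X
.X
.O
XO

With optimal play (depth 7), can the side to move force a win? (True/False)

O winning at [.X/.X/.O/XO]: False

p1 O@[.X/.X/.O/XO]: (0,0)[OX/.X/.O/XO]+0* (1,0)[.X/OX/.O/XO]+0 (2,0)[.X/.X/OO/XO]+0
p2 X@[OX/.X/.O/XO]: (1,0)[OX/XX/.O/XO]+0* (2,0)[OX/.X/XO/XO]+0
p3 O@[OX/XX/.O/XO]: (2,0)[OX/XX/OO/XO]+0*
p4 X@[OX/XX/OO/XO] terminal +0; root [.X/.X/.O/XO] d7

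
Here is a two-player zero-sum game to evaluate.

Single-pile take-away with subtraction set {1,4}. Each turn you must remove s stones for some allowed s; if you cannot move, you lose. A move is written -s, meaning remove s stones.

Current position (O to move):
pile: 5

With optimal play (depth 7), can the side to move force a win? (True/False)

O winning at [5]: False

[5] O move#1: -1:-1/4*, -4:-1/1
[4] X move#2: -1:-1/3, -4:+1/0*
[0] end (terminal -1, O#3); searched 5 to 7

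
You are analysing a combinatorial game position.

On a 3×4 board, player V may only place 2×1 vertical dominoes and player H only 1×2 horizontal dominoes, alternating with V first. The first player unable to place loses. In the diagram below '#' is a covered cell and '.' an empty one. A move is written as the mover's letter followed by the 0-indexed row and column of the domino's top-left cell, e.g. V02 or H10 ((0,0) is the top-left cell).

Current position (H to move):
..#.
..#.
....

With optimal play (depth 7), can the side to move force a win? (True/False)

[..#./..#./....] H move#1: H00:-1/###./..#./...., H10:+1/..#./###./....*, H20:-1/..#./..#./##.., H21:-1/..#./..#./.##., H22:-1/..#./..#./..##
[..#./###./....] V move#2: V03:-1/..##/####/....*, V13:-1/..#./####/...#
[..##/####/....] H move#3: H00:+1/####/####/....*, H20:+1/..##/####/##.., H21:+1/..##/####/.##., H22:+1/..##/####/..##
[####/####/....] end (terminal -1, V#4); searched ..#./..#./.... to 7

H winning at [..#./..#./....]: True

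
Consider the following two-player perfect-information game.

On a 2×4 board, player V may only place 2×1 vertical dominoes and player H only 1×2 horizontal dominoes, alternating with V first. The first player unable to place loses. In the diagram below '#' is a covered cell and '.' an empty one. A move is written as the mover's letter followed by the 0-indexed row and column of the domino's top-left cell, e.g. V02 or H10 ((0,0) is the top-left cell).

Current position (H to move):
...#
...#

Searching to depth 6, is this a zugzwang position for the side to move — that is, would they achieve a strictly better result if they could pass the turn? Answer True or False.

[...#/...#] H move#1: H00:+1/##.#/...#*, H01:+1/.###/...#, H10:+1/...#/##.#, H11:+1/...#/.###
[##.#/...#] V move#2: V02:-1/####/..##*
[####/..##] H move#3: H10:+1/####/####*
[####/####] end (terminal -1, V#4); searched ...#/...# to 6
if H skipped the turn, V would face:
~ [...#/...#] V move#1: V00:-1/#..#/#..#, V01:+1/.#.#/.#.#*, V02:-1/..##/..##
~ [.#.#/.#.#] end (terminal -1, H#2); searched ...#/...# to 6
compare (H): move=+1 vs pass=-1

zugzwang(...#/...#, H) = False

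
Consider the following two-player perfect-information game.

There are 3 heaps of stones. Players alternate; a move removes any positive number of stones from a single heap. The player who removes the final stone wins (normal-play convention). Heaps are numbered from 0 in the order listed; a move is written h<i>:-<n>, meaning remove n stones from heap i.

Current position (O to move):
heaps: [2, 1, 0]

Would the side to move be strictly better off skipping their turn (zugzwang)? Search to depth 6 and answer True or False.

zugzwang((2,1,0), O) = False

p1 O@[(2,1,0)]: h0:-1[(1,1,0)]+1* h0:-2[(0,1,0)]-1 h1:-1[(2,0,0)]-1
p2 X@[(1,1,0)]: h0:-1[(0,1,0)]-1* h1:-1[(1,0,0)]-1
p3 O@[(0,1,0)]: h1:-1[(0,0,0)]+1*
p4 X@[(0,0,0)] terminal -1; root [(2,1,0)] d6
suppose O passes — search the same position with X to move:
pass> p1 X@[(2,1,0)]: h0:-1[(1,1,0)]+1* h0:-2[(0,1,0)]-1 h1:-1[(2,0,0)]-1
pass> p2 O@[(1,1,0)]: h0:-1[(0,1,0)]-1* h1:-1[(1,0,0)]-1
pass> p3 X@[(0,1,0)]: h1:-1[(0,0,0)]+1*
pass> p4 O@[(0,0,0)] terminal -1; root [(2,1,0)] d6
for O: play +1, pass -1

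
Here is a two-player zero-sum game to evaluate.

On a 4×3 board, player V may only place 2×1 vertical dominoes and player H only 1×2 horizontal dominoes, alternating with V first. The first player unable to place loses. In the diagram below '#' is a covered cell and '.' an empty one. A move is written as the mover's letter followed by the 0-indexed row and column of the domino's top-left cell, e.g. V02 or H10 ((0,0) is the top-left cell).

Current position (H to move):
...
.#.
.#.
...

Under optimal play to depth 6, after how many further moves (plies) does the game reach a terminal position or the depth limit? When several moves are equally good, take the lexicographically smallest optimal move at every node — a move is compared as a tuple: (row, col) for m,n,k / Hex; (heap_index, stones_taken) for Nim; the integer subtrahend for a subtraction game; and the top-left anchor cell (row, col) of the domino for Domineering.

PV length from [.../.#./.#./...]: 4 plies

ply 1, H at .../.#./.#./... | H00=-1→##./.#./.#./...*; H01=-1→.##/.#./.#./...; H30=-1→.../.#./.#./##.; H31=-1→.../.#./.#./.##
ply 2, V at ##./.#./.#./... | V02=+1→###/.##/.#./...*; V10=+1→##./##./##./...; V12=+1→##./.##/.##/...; V20=+1→##./.#./##./#..; V22=+1→##./.#./.##/..#
ply 3, H at ###/.##/.#./... | H30=-1→###/.##/.#./##.*; H31=-1→###/.##/.#./.##
ply 4, V at ###/.##/.#./##. | V10=+1→###/###/##./##.*; V22=+1→###/.##/.##/###
ply 5: ###/###/##./##. is terminal -1 (H); from .../.#./.#./... depth 6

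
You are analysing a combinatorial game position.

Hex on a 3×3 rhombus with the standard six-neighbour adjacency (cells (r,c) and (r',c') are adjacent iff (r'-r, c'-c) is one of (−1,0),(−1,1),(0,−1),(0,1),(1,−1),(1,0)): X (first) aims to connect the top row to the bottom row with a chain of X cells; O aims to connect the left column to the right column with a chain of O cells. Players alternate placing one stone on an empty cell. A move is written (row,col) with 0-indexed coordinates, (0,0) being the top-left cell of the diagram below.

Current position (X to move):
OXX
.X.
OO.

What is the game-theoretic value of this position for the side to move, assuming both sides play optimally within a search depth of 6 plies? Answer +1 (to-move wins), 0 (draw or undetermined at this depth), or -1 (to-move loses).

value(OXX/.X./OO., X) = -1

[OXX/.X./OO.] X move#1: (1,0):-1/OXX/XX./OO.*, (1,2):-1/OXX/.XX/OO., (2,2):-1/OXX/.X./OOX
[OXX/XX./OO.] O move#2: (1,2):+1/OXX/XXO/OO.*, (2,2):+1/OXX/XX./OOO
[OXX/XXO/OO.] end (terminal -1, X#3); searched OXX/.X./OO. to 6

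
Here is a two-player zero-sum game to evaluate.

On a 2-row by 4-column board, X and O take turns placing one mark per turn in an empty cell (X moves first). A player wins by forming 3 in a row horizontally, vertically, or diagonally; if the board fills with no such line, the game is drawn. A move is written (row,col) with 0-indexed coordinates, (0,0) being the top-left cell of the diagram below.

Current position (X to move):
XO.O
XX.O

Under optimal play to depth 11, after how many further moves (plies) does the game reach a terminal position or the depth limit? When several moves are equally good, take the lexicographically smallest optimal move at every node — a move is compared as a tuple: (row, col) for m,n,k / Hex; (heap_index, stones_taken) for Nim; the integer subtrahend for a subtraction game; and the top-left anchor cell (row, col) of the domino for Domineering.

p1 X@[XO.O/XX.O]: (0,2)[XOXO/XX.O]+0 (1,2)[XO.O/XXXO]+1*
p2 O@[XO.O/XXXO] terminal -1; root [XO.O/XX.O] d11

PV length from [XO.O/XX.O]: 1 ply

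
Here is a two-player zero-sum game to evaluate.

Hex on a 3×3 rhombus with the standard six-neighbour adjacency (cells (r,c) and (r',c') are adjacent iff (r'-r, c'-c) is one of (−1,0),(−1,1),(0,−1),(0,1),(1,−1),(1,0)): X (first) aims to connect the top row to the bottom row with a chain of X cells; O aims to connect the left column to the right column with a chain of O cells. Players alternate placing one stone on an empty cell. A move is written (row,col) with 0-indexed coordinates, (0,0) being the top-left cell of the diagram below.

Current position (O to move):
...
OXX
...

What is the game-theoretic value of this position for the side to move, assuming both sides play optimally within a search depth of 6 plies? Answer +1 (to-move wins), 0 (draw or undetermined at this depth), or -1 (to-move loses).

ply 1, O at .../OXX/... | (0,0)=-1→O../OXX/...*; (0,1)=-1→.O./OXX/...; (0,2)=-1→..O/OXX/...; (2,0)=-1→.../OXX/O..; (2,1)=-1→.../OXX/.O.; (2,2)=-1→.../OXX/..O
ply 2, X at O../OXX/... | (0,1)=+1→OX./OXX/...*; (0,2)=+1→O.X/OXX/...; (2,0)=+1→O../OXX/X..; (2,1)=+1→O../OXX/.X.; (2,2)=+1→O../OXX/..X
ply 3, O at OX./OXX/... | (0,2)=-1→OXO/OXX/...*; (2,0)=-1→OX./OXX/O..; (2,1)=-1→OX./OXX/.O.; (2,2)=-1→OX./OXX/..O
ply 4, X at OXO/OXX/... | (2,0)=+1→OXO/OXX/X..*; (2,1)=+1→OXO/OXX/.X.; (2,2)=+1→OXO/OXX/..X
ply 5: OXO/OXX/X.. is terminal -1 (O); from .../OXX/... depth 6

value(.../OXX/..., O) = -1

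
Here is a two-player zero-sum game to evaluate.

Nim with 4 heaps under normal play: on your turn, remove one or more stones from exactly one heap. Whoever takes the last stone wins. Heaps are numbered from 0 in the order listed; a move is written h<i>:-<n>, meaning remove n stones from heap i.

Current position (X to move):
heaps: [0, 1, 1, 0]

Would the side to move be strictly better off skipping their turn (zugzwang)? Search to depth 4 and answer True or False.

zugzwang((0,1,1,0), X) = True

p1 X@[(0,1,1,0)]: h1:-1[(0,0,1,0)]-1* h2:-1[(0,1,0,0)]-1
p2 O@[(0,0,1,0)]: h2:-1[(0,0,0,0)]+1*
p3 X@[(0,0,0,0)] terminal -1; root [(0,1,1,0)] d4
pass branch (O moves first from the same position):
  | p1 O@[(0,1,1,0)]: h1:-1[(0,0,1,0)]-1* h2:-1[(0,1,0,0)]-1
  | p2 X@[(0,0,1,0)]: h2:-1[(0,0,0,0)]+1*
  | p3 O@[(0,0,0,0)] terminal -1; root [(0,1,1,0)] d4
X moving scores -1; X passing scores +1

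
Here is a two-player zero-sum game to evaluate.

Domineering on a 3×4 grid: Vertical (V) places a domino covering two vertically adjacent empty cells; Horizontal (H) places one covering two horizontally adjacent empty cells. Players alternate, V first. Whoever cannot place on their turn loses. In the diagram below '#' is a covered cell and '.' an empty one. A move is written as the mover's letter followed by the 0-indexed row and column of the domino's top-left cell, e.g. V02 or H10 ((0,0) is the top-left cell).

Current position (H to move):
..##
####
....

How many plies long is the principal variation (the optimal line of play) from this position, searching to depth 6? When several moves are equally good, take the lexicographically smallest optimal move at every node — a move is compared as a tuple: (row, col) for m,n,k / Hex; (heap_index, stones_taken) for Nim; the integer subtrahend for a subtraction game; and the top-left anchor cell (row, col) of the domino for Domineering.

ply 1, H at ..##/####/.... | H00=+1→####/####/....*; H20=+1→..##/####/##..; H21=+1→..##/####/.##.; H22=+1→..##/####/..##
ply 2: ####/####/.... is terminal -1 (V); from ..##/####/.... depth 6

PV length from [..##/####/....]: 1 ply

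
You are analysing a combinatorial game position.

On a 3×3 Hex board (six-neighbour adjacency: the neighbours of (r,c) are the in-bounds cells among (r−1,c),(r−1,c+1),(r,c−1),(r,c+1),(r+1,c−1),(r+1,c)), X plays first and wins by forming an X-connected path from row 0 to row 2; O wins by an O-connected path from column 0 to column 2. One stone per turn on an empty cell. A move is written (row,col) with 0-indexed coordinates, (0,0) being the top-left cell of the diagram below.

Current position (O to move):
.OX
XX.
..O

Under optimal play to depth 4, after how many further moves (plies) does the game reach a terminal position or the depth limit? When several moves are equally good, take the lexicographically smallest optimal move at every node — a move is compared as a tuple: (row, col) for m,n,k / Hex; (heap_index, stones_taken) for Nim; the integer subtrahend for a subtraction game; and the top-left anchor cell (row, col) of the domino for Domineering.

PV length from [.OX/XX./..O]: 4 plies

p1 O@[.OX/XX./..O]: (0,0)[OOX/XX./..O]-1* (1,2)[.OX/XXO/..O]-1 (2,0)[.OX/XX./O.O]-1 (2,1)[.OX/XX./.OO]-1
p2 X@[OOX/XX./..O]: (1,2)[OOX/XXX/..O]+1* (2,0)[OOX/XX./X.O]+1 (2,1)[OOX/XX./.XO]+1
p3 O@[OOX/XXX/..O]: (2,0)[OOX/XXX/O.O]-1* (2,1)[OOX/XXX/.OO]-1
p4 X@[OOX/XXX/O.O]: (2,1)[OOX/XXX/OXO]+1*
p5 O@[OOX/XXX/OXO] terminal -1; root [.OX/XX./..O] d4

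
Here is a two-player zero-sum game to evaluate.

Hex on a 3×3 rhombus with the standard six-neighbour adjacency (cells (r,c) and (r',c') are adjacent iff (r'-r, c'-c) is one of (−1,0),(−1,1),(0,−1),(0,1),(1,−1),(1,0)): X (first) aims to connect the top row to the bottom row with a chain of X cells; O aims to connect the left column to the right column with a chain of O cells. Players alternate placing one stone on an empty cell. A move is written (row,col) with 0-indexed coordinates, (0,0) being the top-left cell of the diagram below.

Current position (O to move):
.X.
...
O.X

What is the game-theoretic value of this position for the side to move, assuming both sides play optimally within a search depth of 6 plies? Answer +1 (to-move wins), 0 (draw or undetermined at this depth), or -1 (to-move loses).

ply 1, O at .X./.../O.X | (0,0)=-1→OX./.../O.X; (0,2)=-1→.XO/.../O.X; (1,0)=-1→.X./O../O.X; (1,1)=+1→.X./.O./O.X*; (1,2)=+1→.X./..O/O.X; (2,1)=-1→.X./.../OOX
ply 2, X at .X./.O./O.X | (0,0)=-1→XX./.O./O.X*; (0,2)=-1→.XX/.O./O.X; (1,0)=-1→.X./XO./O.X; (1,2)=-1→.X./.OX/O.X; (2,1)=-1→.X./.O./OXX
ply 3, O at XX./.O./O.X | (0,2)=+1→XXO/.O./O.X*; (1,0)=+1→XX./OO./O.X; (1,2)=+1→XX./.OO/O.X; (2,1)=+1→XX./.O./OOX
ply 4: XXO/.O./O.X is terminal -1 (X); from .X./.../O.X depth 6

value(.X./.../O.X, O) = +1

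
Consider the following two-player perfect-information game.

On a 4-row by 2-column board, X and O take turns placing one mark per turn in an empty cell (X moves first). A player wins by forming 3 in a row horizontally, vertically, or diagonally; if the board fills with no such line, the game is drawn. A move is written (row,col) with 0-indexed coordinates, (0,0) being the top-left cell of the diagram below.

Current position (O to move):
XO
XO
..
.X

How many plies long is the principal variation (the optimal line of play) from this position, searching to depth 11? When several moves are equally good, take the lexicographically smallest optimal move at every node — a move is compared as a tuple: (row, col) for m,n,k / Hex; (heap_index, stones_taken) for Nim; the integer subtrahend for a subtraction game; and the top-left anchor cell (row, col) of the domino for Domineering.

PV length from [XO/XO/../.X]: 1 ply

ply 1, O at XO/XO/../.X | (2,0)=+0→XO/XO/O./.X; (2,1)=+1→XO/XO/.O/.X*; (3,0)=-1→XO/XO/../OX
ply 2: XO/XO/.O/.X is terminal -1 (X); from XO/XO/../.X depth 11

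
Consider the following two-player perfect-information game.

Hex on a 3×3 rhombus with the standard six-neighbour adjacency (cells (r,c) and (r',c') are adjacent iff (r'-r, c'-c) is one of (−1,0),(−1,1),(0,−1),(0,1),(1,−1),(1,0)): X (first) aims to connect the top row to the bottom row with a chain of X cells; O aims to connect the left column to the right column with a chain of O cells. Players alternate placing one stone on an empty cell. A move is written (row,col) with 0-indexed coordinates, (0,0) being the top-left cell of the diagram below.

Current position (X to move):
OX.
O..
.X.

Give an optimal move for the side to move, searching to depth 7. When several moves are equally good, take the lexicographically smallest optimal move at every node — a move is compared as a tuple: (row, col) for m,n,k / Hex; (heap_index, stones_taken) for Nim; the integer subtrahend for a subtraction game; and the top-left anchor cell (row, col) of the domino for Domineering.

X's best at [OX./O../.X.]: (0,2)

[OX./O../.X.] X move#1: (0,2):+1/OXX/O../.X.*, (1,1):+1/OX./OX./.X., (1,2):+1/OX./O.X/.X., (2,0):-1/OX./O../XX., (2,2):-1/OX./O../.XX
[OXX/O../.X.] O move#2: (1,1):-1/OXX/OO./.X.*, (1,2):-1/OXX/O.O/.X., (2,0):-1/OXX/O../OX., (2,2):-1/OXX/O../.XO
[OXX/OO./.X.] X move#3: (1,2):+1/OXX/OOX/.X.*, (2,0):-1/OXX/OO./XX., (2,2):-1/OXX/OO./.XX
[OXX/OOX/.X.] end (terminal -1, O#4); searched OX./O../.X. to 7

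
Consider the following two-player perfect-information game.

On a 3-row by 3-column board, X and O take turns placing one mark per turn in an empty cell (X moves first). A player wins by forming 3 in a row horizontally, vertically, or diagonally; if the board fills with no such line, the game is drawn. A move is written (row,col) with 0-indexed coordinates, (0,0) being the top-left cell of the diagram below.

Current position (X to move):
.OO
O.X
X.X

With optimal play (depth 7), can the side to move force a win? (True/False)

p1 X@[.OO/O.X/X.X]: (0,0)[XOO/O.X/X.X]+1* (1,1)[.OO/OXX/X.X]-1 (2,1)[.OO/O.X/XXX]+1
p2 O@[XOO/O.X/X.X]: (1,1)[XOO/OOX/X.X]-1* (2,1)[XOO/O.X/XOX]-1
p3 X@[XOO/OOX/X.X]: (2,1)[XOO/OOX/XXX]+1*
p4 O@[XOO/OOX/XXX] terminal -1; root [.OO/O.X/X.X] d7

X winning at [.OO/O.X/X.X]: True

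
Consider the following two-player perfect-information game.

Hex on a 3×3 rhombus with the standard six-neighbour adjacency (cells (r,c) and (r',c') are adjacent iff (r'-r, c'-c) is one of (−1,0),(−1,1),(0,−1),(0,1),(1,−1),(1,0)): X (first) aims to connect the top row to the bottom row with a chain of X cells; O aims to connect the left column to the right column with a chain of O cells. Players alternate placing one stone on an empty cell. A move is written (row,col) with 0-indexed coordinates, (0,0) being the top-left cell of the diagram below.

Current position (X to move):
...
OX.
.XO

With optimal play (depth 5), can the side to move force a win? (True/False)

X winning at [.../OX./.XO]: True

p1 X@[.../OX./.XO]: (0,0)[X../OX./.XO]+1* (0,1)[.X./OX./.XO]+1 (0,2)[..X/OX./.XO]+1 (1,2)[.../OXX/.XO]+1 (2,0)[.../OX./XXO]+1
p2 O@[X../OX./.XO]: (0,1)[XO./OX./.XO]-1* (0,2)[X.O/OX./.XO]-1 (1,2)[X../OXO/.XO]-1 (2,0)[X../OX./OXO]-1
p3 X@[XO./OX./.XO]: (0,2)[XOX/OX./.XO]+1* (1,2)[XO./OXX/.XO]-1 (2,0)[XO./OX./XXO]-1
p4 O@[XOX/OX./.XO] terminal -1; root [.../OX./.XO] d5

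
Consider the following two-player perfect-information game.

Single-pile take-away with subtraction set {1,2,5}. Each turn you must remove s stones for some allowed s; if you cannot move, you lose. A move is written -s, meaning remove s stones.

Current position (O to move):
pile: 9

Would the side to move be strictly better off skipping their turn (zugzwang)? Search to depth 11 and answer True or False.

p1 O@[9]: -1[8]-1* -2[7]-1 -5[4]-1
p2 X@[8]: -1[7]-1 -2[6]+1* -5[3]+1
p3 O@[6]: -1[5]-1* -2[4]-1 -5[1]-1
p4 X@[5]: -1[4]-1 -2[3]+1* -5[0]+1
p5 O@[3]: -1[2]-1* -2[1]-1
p6 X@[2]: -1[1]-1 -2[0]+1*
p7 O@[0] terminal -1; root [9] d11
suppose O passes — search the same position with X to move:
pass> p1 X@[9]: -1[8]-1* -2[7]-1 -5[4]-1
pass> p2 O@[8]: -1[7]-1 -2[6]+1* -5[3]+1
pass> p3 X@[6]: -1[5]-1* -2[4]-1 -5[1]-1
pass> p4 O@[5]: -1[4]-1 -2[3]+1* -5[0]+1
pass> p5 X@[3]: -1[2]-1* -2[1]-1
pass> p6 O@[2]: -1[1]-1 -2[0]+1*
pass> p7 X@[0] terminal -1; root [9] d11
for O: play -1, pass +1

zugzwang(9, O) = True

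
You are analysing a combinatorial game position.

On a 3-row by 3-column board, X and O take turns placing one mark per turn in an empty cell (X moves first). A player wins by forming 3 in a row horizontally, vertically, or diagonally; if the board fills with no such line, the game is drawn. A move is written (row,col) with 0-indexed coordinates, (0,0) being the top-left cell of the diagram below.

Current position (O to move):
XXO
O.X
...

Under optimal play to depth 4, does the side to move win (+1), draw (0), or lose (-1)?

ply 1, O at XXO/O.X/... | (1,1)=+0→XXO/OOX/...*; (2,0)=-1→XXO/O.X/O..; (2,1)=+0→XXO/O.X/.O.; (2,2)=+0→XXO/O.X/..O
ply 2, X at XXO/OOX/... | (2,0)=+0→XXO/OOX/X..*; (2,1)=-1→XXO/OOX/.X.; (2,2)=-1→XXO/OOX/..X
ply 3, O at XXO/OOX/X.. | (2,1)=+0→XXO/OOX/XO.*; (2,2)=+0→XXO/OOX/X.O
ply 4, X at XXO/OOX/XO. | (2,2)=+0→XXO/OOX/XOX*
ply 5: XXO/OOX/XOX is terminal +0 (O); from XXO/O.X/... depth 4

value(XXO/O.X/..., O) = 0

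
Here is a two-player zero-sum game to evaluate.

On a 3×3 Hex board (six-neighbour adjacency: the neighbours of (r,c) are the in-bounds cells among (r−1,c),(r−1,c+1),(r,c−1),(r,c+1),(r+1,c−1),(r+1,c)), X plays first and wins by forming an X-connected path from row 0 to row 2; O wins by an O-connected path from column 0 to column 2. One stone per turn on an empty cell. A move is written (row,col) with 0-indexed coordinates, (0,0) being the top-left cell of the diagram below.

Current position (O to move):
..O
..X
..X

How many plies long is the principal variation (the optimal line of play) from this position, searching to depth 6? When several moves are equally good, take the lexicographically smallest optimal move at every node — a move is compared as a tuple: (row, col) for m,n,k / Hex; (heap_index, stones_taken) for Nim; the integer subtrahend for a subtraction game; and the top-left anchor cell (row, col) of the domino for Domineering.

PV length from [..O/..X/..X]: 5 plies

ply 1, O at ..O/..X/..X | (0,0)=+1→O.O/..X/..X*; (0,1)=+1→.OO/..X/..X; (1,0)=+1→..O/O.X/..X; (1,1)=+1→..O/.OX/..X; (2,0)=+1→..O/..X/O.X; (2,1)=-1→..O/..X/.OX
ply 2, X at O.O/..X/..X | (0,1)=-1→OXO/..X/..X*; (1,0)=-1→O.O/X.X/..X; (1,1)=-1→O.O/.XX/..X; (2,0)=-1→O.O/..X/X.X; (2,1)=-1→O.O/..X/.XX
ply 3, O at OXO/..X/..X | (1,0)=-1→OXO/O.X/..X; (1,1)=+1→OXO/.OX/..X*; (2,0)=-1→OXO/..X/O.X; (2,1)=-1→OXO/..X/.OX
ply 4, X at OXO/.OX/..X | (1,0)=-1→OXO/XOX/..X*; (2,0)=-1→OXO/.OX/X.X; (2,1)=-1→OXO/.OX/.XX
ply 5, O at OXO/XOX/..X | (2,0)=+1→OXO/XOX/O.X*; (2,1)=-1→OXO/XOX/.OX
ply 6: OXO/XOX/O.X is terminal -1 (X); from ..O/..X/..X depth 6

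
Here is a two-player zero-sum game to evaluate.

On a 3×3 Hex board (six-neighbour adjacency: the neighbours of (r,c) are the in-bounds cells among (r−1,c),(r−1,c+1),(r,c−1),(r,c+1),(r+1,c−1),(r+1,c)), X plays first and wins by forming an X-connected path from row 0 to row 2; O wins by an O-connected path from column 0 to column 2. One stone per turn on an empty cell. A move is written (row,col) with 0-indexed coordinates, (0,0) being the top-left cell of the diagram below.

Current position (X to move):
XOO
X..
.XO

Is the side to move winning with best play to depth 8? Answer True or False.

ply 1, X at XOO/X../.XO | (1,1)=+1→XOO/XX./.XO*; (1,2)=+1→XOO/X.X/.XO; (2,0)=+1→XOO/X../XXO
ply 2: XOO/XX./.XO is terminal -1 (O); from XOO/X../.XO depth 8

X winning at [XOO/X../.XO]: True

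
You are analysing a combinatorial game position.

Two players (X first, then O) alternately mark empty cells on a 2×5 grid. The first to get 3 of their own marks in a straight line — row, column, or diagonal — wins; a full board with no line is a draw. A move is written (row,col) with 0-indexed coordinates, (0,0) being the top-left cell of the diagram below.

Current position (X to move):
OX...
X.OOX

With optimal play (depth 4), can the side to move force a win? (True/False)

X winning at [OX.../X.OOX]: False

ply 1, X at OX.../X.OOX | (0,2)=-1→OXX../X.OOX; (0,3)=-1→OX.X./X.OOX; (0,4)=-1→OX..X/X.OOX; (1,1)=+0→OX.../XXOOX*
ply 2, O at OX.../XXOOX | (0,2)=+0→OXO../XXOOX*; (0,3)=+0→OX.O./XXOOX; (0,4)=+0→OX..O/XXOOX
ply 3, X at OXO../XXOOX | (0,3)=+0→OXOX./XXOOX*; (0,4)=+0→OXO.X/XXOOX
ply 4, O at OXOX./XXOOX | (0,4)=+0→OXOXO/XXOOX*
ply 5: OXOXO/XXOOX is terminal +0 (X); from OX.../X.OOX depth 4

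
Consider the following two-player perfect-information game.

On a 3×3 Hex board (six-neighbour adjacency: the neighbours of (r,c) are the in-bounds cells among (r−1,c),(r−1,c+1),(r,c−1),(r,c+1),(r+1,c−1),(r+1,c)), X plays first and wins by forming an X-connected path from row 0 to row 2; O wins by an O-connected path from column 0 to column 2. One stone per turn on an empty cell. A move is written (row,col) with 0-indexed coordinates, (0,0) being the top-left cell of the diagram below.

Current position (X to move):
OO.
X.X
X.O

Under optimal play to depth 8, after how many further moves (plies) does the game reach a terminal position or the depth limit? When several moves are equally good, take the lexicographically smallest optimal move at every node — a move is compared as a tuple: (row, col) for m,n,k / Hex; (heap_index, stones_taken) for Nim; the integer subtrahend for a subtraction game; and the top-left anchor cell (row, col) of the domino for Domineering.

p1 X@[OO./X.X/X.O]: (0,2)[OOX/X.X/X.O]+1* (1,1)[OO./XXX/X.O]-1 (2,1)[OO./X.X/XXO]-1
p2 O@[OOX/X.X/X.O]: (1,1)[OOX/XOX/X.O]-1* (2,1)[OOX/X.X/XOO]-1
p3 X@[OOX/XOX/X.O]: (2,1)[OOX/XOX/XXO]+1*
p4 O@[OOX/XOX/XXO] terminal -1; root [OO./X.X/X.O] d8

PV length from [OO./X.X/X.O]: 3 plies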